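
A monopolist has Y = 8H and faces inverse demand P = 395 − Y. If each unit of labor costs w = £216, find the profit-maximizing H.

Marginal revenue from the inverse demand is MR = 395 − 2Y.
The marginal product is MP_H = 8.
A monopolist hires until marginal revenue product equals the wage: MR·MP_H = w.
(395 − 16H)·8 = 216, so H = 23.

H* = 23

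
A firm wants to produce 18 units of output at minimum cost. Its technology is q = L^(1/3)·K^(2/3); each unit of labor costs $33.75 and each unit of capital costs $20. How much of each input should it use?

Cost minimization requires the marginal rate of technical substitution to equal the input-price ratio: MP_L/MP_K = w/r.
Here MP_L/MP_K = (1/3)·(K/L)/(2/3) = 0.5·(K/L). Setting this equal to 33.75/20 = 1.6875 gives K = 3.375L.
Substituting into q = 18: L^(1/3)·(3.375L)^(2/3) = 18.
Solving, L = 8 and K = 27.

L* = 8, K* = 27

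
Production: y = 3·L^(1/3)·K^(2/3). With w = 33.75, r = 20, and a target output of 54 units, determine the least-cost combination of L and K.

Cost minimization requires the marginal rate of technical substitution to equal the input-price ratio: MP_L/MP_K = w/r.
Here MP_L/MP_K = (1/3)·(K/L)/(2/3) = 0.5·(K/L). Setting this equal to 33.75/20 = 1.6875 gives K = 3.375L.
Substituting into y = 54: 3·L^(1/3)·(3.375L)^(2/3) = 54.
Solving, L = 8 and K = 27.

L* = 8, K* = 27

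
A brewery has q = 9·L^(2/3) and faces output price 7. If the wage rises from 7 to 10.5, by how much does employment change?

ΔL = -152

From P·MP_L = w with MP_L = 6·L^(-1/3), the labor demand is L(w) = (42/w)^(3).
At w = 7: L = 216. At w = 10.5: L = 64.
ΔL = 64 − 216 = -152.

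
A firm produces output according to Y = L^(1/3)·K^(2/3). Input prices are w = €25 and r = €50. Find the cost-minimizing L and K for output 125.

L* = 125, K* = 125

Cost minimization requires the marginal rate of technical substitution to equal the input-price ratio: MP_L/MP_K = w/r.
Here MP_L/MP_K = (1/3)·(K/L)/(2/3) = 0.5·(K/L). Setting this equal to 25/50 = 0.5 gives K = L.
Substituting into Y = 125: L^(1/3)·(L)^(2/3) = 125.
Solving, L = 125 and K = 125.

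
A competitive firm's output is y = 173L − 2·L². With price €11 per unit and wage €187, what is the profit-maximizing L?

L* = 39

The marginal product of L is MP_L = 173 − 4L.
A price-taking firm hires until the value of the marginal product equals the wage: P·MP_L = w, so 11·(173 − 4L) = 187.
Then 173 − 4L = 17, giving L = 39.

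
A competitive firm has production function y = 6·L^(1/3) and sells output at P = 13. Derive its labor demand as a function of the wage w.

MP_L = (1/3)·6·L^(-2/3) = 2·L^(-2/3).
Setting P·MP_L = w: 26·L^(-2/3) = w.
Solving for L: L^(-2/3) = w/26, so L = (26/w)^(3/2).

L(w) = (26/w)^(3/2)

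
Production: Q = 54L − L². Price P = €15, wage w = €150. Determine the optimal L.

L* = 22

The marginal product of L is MP_L = 54 − 2L.
A price-taking firm hires until the value of the marginal product equals the wage: P·MP_L = w, so 15·(54 − 2L) = 150.
Then 54 − 2L = 10, giving L = 22.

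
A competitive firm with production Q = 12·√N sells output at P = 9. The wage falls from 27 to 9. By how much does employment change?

From P·MP_N = w with MP_N = 6·N^(-1/2), the labor demand is N(w) = (54/w)^(2).
At w = 27: N = 4. At w = 9: N = 36.
ΔN = 36 − 4 = 32.

ΔN = 32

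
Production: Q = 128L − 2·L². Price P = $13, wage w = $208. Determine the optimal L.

The marginal product of L is MP_L = 128 − 4L.
A price-taking firm hires until the value of the marginal product equals the wage: P·MP_L = w, so 13·(128 − 4L) = 208.
Then 128 − 4L = 16, giving L = 28.

L* = 28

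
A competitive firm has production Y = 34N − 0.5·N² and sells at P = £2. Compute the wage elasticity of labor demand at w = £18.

ε = -0.36

From P·MP_N = w with MP_N = 34 − N, labor demand is N(w) = 34 − w/2.
dN/dw = −1/(2) = -0.5.
At w = 18, N = 25, so ε = (dN/dw)·(w/N) = (-0.5)·(18/25) = -0.36.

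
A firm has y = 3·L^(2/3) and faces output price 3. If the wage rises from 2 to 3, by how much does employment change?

ΔL = -19

From P·MP_L = w with MP_L = 2·L^(-1/3), the labor demand is L(w) = (6/w)^(3).
At w = 2: L = 27. At w = 3: L = 8.
ΔL = 8 − 27 = -19.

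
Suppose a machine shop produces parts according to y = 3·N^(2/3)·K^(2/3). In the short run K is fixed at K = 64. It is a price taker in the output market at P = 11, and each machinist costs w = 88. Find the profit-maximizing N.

With K = 64, MP_N = (2/3)·3·N^(-1/3)·64^(2/3) = 32·N^(-1/3).
Profit maximization for a price taker requires P·MP_N = w: 11·32·N^(-1/3) = 88.
So N^(-1/3) = 0.25, which gives N = 64.

N* = 64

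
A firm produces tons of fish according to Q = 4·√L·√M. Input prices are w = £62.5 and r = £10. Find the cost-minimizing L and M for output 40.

L* = 4, M* = 25

Cost minimization requires the marginal rate of technical substitution to equal the input-price ratio: MP_L/MP_M = w/r.
Here MP_L/MP_M = (1/2)·(M/L)/(1/2) = (M/L). Setting this equal to 62.5/10 = 6.25 gives M = 6.25L.
Substituting into Q = 40: 4·L^(1/2)·(6.25L)^(1/2) = 40.
Solving, L = 4 and M = 25.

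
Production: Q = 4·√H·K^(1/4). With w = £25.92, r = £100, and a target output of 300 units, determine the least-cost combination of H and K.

Cost minimization requires the marginal rate of technical substitution to equal the input-price ratio: MP_H/MP_K = w/r.
Here MP_H/MP_K = (1/2)·(K/H)/(1/4) = 2·(K/H). Setting this equal to 25.92/100 = 0.2592 gives K = 0.1296H.
Substituting into Q = 300: 4·H^(1/2)·(0.1296H)^(1/4) = 300.
Solving, H = 625 and K = 81.

H* = 625, K* = 81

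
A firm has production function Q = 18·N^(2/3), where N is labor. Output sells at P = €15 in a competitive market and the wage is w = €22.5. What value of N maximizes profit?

N* = 512

MP_N = (2/3)·18·N^(-1/3) = 12·N^(-1/3).
Profit maximization for a price taker requires P·MP_N = w: 15·12·N^(-1/3) = 22.5.
So N^(-1/3) = 0.125, which gives N = 512.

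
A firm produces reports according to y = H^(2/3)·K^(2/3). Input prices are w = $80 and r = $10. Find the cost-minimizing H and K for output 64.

Cost minimization requires the marginal rate of technical substitution to equal the input-price ratio: MP_H/MP_K = w/r.
Here MP_H/MP_K = (2/3)·(K/H)/(2/3) = (K/H). Setting this equal to 80/10 = 8 gives K = 8H.
Substituting into y = 64: H^(2/3)·(8H)^(2/3) = 64.
Solving, H = 8 and K = 64.

H* = 8, K* = 64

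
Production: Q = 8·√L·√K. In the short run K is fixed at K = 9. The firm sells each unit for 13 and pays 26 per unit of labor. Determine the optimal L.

L* = 36

With K = 9, MP_L = (1/2)·8·L^(-1/2)·9^(1/2) = 12·L^(-1/2).
Profit maximization for a price taker requires P·MP_L = w: 13·12·L^(-1/2) = 26.
So L^(-1/2) = 1/6, which gives L = 36.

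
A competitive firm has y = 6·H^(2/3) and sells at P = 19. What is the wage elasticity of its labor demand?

MP_H = (2/3)·6·H^(-1/3), so P·MP_H = w gives 76·H^(-1/3) = w.
Solving, H(w) = (76/w)^(3). This is a constant-elasticity form: H ∝ w^(−3), so ε = −3.

ε = -3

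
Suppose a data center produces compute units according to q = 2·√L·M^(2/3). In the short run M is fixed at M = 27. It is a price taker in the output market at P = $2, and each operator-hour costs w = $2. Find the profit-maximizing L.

With M = 27, MP_L = (1/2)·2·L^(-1/2)·27^(2/3) = 9·L^(-1/2).
Profit maximization for a price taker requires P·MP_L = w: 2·9·L^(-1/2) = 2.
So L^(-1/2) = 1/9, which gives L = 81.

L* = 81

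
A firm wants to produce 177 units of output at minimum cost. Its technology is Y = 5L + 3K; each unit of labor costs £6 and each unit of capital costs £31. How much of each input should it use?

The inputs are perfect substitutes, so the firm uses whichever has the lower cost per unit of output.
Cost per unit of output via L is w/5 = 1.2; via K it is r/3 = 31/3. L is cheaper.
Producing Y = 177 with L alone: L = 35.4, K = 0.

L* = 35.4, K* = 0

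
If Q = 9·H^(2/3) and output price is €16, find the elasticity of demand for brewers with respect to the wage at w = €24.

ε = -3

MP_H = (2/3)·9·H^(-1/3), so P·MP_H = w gives 96·H^(-1/3) = w.
Solving, H(w) = (96/w)^(3). This is a constant-elasticity form: H ∝ w^(−3), so ε = −3.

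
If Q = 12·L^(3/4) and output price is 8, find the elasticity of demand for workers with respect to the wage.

MP_L = (3/4)·12·L^(-1/4), so P·MP_L = w gives 72·L^(-1/4) = w.
Solving, L(w) = (72/w)^(4). This is a constant-elasticity form: L ∝ w^(−4), so ε = −4.

ε = -4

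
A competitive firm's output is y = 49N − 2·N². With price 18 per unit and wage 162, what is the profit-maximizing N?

The marginal product of N is MP_N = 49 − 4N.
A price-taking firm hires until the value of the marginal product equals the wage: P·MP_N = w, so 18·(49 − 4N) = 162.
Then 49 − 4N = 9, giving N = 10.

N* = 10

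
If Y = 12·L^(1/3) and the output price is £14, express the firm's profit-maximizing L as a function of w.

MP_L = (1/3)·12·L^(-2/3) = 4·L^(-2/3).
Setting P·MP_L = w: 56·L^(-2/3) = w.
Solving for L: L^(-2/3) = w/56, so L = (56/w)^(3/2).

L(w) = (56/w)^(3/2)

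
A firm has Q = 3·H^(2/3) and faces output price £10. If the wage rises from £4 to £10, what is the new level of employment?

H* = 8

From P·MP_H = w with MP_H = 2·H^(-1/3), the labor demand is H(w) = (20/w)^(3).
At w = 4: H = 125. At w = 10: H = 8.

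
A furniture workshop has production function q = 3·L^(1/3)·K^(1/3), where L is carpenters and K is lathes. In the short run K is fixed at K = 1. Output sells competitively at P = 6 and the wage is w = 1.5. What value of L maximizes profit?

With K = 1, MP_L = (1/3)·3·L^(-2/3)·1^(1/3) = L^(-2/3).
Profit maximization for a price taker requires P·MP_L = w: 6·L^(-2/3) = 1.5.
So L^(-2/3) = 0.25, which gives L = 8.

L* = 8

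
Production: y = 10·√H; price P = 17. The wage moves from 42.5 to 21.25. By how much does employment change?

From P·MP_H = w with MP_H = 5·H^(-1/2), the labor demand is H(w) = (85/w)^(2).
At w = 42.5: H = 4. At w = 21.25: H = 16.
ΔH = 16 − 4 = 12.

ΔH = 12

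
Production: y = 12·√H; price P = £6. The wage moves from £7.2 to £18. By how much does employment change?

From P·MP_H = w with MP_H = 6·H^(-1/2), the labor demand is H(w) = (36/w)^(2).
At w = 7.2: H = 25. At w = 18: H = 4.
ΔH = 4 − 25 = -21.

ΔH = -21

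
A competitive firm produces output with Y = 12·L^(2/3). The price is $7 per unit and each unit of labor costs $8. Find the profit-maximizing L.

L* = 343

MP_L = (2/3)·12·L^(-1/3) = 8·L^(-1/3).
Profit maximization for a price taker requires P·MP_L = w: 7·8·L^(-1/3) = 8.
So L^(-1/3) = 1/7, which gives L = 343.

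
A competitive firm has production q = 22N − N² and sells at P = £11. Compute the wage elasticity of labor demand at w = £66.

ε = -0.375

From P·MP_N = w with MP_N = 22 − 2N, labor demand is N(w) = (22 − w/11)/2.
dN/dw = −1/(22) = -1/22.
At w = 66, N = 8, so ε = (dN/dw)·(w/N) = (-1/22)·(66/8) = -0.375.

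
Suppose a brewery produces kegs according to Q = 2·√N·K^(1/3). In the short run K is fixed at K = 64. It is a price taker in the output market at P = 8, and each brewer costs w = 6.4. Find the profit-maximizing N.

With K = 64, MP_N = (1/2)·2·N^(-1/2)·64^(1/3) = 4·N^(-1/2).
Profit maximization for a price taker requires P·MP_N = w: 8·4·N^(-1/2) = 6.4.
So N^(-1/2) = 0.2, which gives N = 25.

N* = 25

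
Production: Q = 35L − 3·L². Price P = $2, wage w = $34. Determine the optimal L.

L* = 3

The marginal product of L is MP_L = 35 − 6L.
A price-taking firm hires until the value of the marginal product equals the wage: P·MP_L = w, so 2·(35 − 6L) = 34.
Then 35 − 6L = 17, giving L = 3.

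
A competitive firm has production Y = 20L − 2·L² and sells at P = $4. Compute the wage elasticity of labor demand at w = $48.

ε = -1.5

From P·MP_L = w with MP_L = 20 − 4L, labor demand is L(w) = (20 − w/4)/4.
dL/dw = −1/(16) = -0.0625.
At w = 48, L = 2, so ε = (dL/dw)·(w/L) = (-0.0625)·(48/2) = -1.5.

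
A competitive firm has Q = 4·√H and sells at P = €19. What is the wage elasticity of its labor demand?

ε = -2

MP_H = (1/2)·4·H^(-1/2), so P·MP_H = w gives 38·H^(-1/2) = w.
Solving, H(w) = (38/w)^(2). This is a constant-elasticity form: H ∝ w^(−2), so ε = −2.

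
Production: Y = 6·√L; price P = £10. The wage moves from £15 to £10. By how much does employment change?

From P·MP_L = w with MP_L = 3·L^(-1/2), the labor demand is L(w) = (30/w)^(2).
At w = 15: L = 4. At w = 10: L = 9.
ΔL = 9 − 4 = 5.

ΔL = 5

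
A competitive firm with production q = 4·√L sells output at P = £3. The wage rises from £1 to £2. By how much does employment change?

ΔL = -27

From P·MP_L = w with MP_L = 2·L^(-1/2), the labor demand is L(w) = (6/w)^(2).
At w = 1: L = 36. At w = 2: L = 9.
ΔL = 9 − 36 = -27.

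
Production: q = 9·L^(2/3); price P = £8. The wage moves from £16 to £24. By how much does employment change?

From P·MP_L = w with MP_L = 6·L^(-1/3), the labor demand is L(w) = (48/w)^(3).
At w = 16: L = 27. At w = 24: L = 8.
ΔL = 8 − 27 = -19.

ΔL = -19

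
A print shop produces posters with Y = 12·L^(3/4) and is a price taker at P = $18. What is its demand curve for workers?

MP_L = (3/4)·12·L^(-1/4) = 9·L^(-1/4).
Setting P·MP_L = w: 162·L^(-1/4) = w.
Solving for L: L^(-1/4) = w/162, so L = (162/w)^(4).

L(w) = (162/w)^(4)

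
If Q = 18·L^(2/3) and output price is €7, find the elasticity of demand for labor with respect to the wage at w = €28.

MP_L = (2/3)·18·L^(-1/3), so P·MP_L = w gives 84·L^(-1/3) = w.
Solving, L(w) = (84/w)^(3). This is a constant-elasticity form: L ∝ w^(−3), so ε = −3.

ε = -3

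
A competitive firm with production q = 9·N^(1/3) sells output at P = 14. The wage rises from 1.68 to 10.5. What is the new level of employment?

N* = 8

From P·MP_N = w with MP_N = 3·N^(-2/3), the labor demand is N(w) = (42/w)^(3/2).
At w = 1.68: N = 125. At w = 10.5: N = 8.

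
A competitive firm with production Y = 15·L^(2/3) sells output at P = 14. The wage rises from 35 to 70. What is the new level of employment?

L* = 8

From P·MP_L = w with MP_L = 10·L^(-1/3), the labor demand is L(w) = (140/w)^(3).
At w = 35: L = 64. At w = 70: L = 8.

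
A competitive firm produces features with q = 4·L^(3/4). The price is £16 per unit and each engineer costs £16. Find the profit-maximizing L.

L* = 81

MP_L = (3/4)·4·L^(-1/4) = 3·L^(-1/4).
Profit maximization for a price taker requires P·MP_L = w: 16·3·L^(-1/4) = 16.
So L^(-1/4) = 1/3, which gives L = 81.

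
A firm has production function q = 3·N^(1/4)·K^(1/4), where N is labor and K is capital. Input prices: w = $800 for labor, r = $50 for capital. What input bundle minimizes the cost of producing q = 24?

N* = 16, K* = 256

Cost minimization requires the marginal rate of technical substitution to equal the input-price ratio: MP_N/MP_K = w/r.
Here MP_N/MP_K = (1/4)·(K/N)/(1/4) = (K/N). Setting this equal to 800/50 = 16 gives K = 16N.
Substituting into q = 24: 3·N^(1/4)·(16N)^(1/4) = 24.
Solving, N = 16 and K = 256.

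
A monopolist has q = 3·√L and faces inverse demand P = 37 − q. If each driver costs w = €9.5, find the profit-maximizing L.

Marginal revenue from the inverse demand is MR = 37 − 2q.
The marginal product is MP_L = 1.5·L^(-1/2).
A monopolist hires until marginal revenue product equals the wage: MR·MP_L = w.
At L, q = 3·√L. Substituting and solving: (37 − 6·√L)·1.5·L^(-1/2) = 9.5 gives L = 9.

L* = 9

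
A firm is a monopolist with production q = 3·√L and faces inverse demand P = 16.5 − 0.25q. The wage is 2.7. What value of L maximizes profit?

L* = 25

Marginal revenue from the inverse demand is MR = 16.5 − 0.5q.
The marginal product is MP_L = 1.5·L^(-1/2).
A monopolist hires until marginal revenue product equals the wage: MR·MP_L = w.
At L, q = 3·√L. Substituting and solving: (16.5 − 1.5·√L)·1.5·L^(-1/2) = 2.7 gives L = 25.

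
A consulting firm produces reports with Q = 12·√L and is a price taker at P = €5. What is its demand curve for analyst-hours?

MP_L = (1/2)·12·L^(-1/2) = 6·L^(-1/2).
Setting P·MP_L = w: 30·L^(-1/2) = w.
Solving for L: L^(-1/2) = w/30, so L = (30/w)^(2).

L(w) = 900/w²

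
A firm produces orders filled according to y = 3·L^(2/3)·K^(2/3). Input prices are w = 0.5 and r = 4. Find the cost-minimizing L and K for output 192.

L* = 64, K* = 8

Cost minimization requires the marginal rate of technical substitution to equal the input-price ratio: MP_L/MP_K = w/r.
Here MP_L/MP_K = (2/3)·(K/L)/(2/3) = (K/L). Setting this equal to 0.5/4 = 0.125 gives K = 0.125L.
Substituting into y = 192: 3·L^(2/3)·(0.125L)^(2/3) = 192.
Solving, L = 64 and K = 8.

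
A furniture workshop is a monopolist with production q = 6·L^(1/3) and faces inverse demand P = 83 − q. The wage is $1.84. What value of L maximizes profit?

Marginal revenue from the inverse demand is MR = 83 − 2q.
The marginal product is MP_L = 2·L^(-2/3).
A monopolist hires until marginal revenue product equals the wage: MR·MP_L = w.
At L, q = 6·L^(1/3). Substituting and solving: (83 − 12·L^(1/3))·2·L^(-2/3) = 1.84 gives L = 125.

L* = 125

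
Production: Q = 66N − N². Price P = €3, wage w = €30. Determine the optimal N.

N* = 28

The marginal product of N is MP_N = 66 − 2N.
A price-taking firm hires until the value of the marginal product equals the wage: P·MP_N = w, so 3·(66 − 2N) = 30.
Then 66 − 2N = 10, giving N = 28.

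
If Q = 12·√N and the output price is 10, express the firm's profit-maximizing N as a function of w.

MP_N = (1/2)·12·N^(-1/2) = 6·N^(-1/2).
Setting P·MP_N = w: 60·N^(-1/2) = w.
Solving for N: N^(-1/2) = w/60, so N = (60/w)^(2).

N(w) = 3600/w²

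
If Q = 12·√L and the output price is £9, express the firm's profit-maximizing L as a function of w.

MP_L = (1/2)·12·L^(-1/2) = 6·L^(-1/2).
Setting P·MP_L = w: 54·L^(-1/2) = w.
Solving for L: L^(-1/2) = w/54, so L = (54/w)^(2).

L(w) = 2916/w²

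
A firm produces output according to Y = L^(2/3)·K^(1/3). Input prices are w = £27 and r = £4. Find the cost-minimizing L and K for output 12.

Cost minimization requires the marginal rate of technical substitution to equal the input-price ratio: MP_L/MP_K = w/r.
Here MP_L/MP_K = (2/3)·(K/L)/(1/3) = 2·(K/L). Setting this equal to 27/4 = 6.75 gives K = 3.375L.
Substituting into Y = 12: L^(2/3)·(3.375L)^(1/3) = 12.
Solving, L = 8 and K = 27.

L* = 8, K* = 27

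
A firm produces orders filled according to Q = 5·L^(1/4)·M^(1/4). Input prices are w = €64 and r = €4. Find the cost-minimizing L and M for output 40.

L* = 16, M* = 256

Cost minimization requires the marginal rate of technical substitution to equal the input-price ratio: MP_L/MP_M = w/r.
Here MP_L/MP_M = (1/4)·(M/L)/(1/4) = (M/L). Setting this equal to 64/4 = 16 gives M = 16L.
Substituting into Q = 40: 5·L^(1/4)·(16L)^(1/4) = 40.
Solving, L = 16 and M = 256.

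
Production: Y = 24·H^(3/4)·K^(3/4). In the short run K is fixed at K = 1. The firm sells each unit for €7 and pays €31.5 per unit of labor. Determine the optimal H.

H* = 256

With K = 1, MP_H = (3/4)·24·H^(-1/4)·1^(3/4) = 18·H^(-1/4).
Profit maximization for a price taker requires P·MP_H = w: 7·18·H^(-1/4) = 31.5.
So H^(-1/4) = 0.25, which gives H = 256.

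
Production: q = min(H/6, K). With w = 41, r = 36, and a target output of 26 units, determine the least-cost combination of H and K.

H* = 156, K* = 26

With a fixed-proportions technology, the cost-minimizing bundle uses no slack in either input: H/6 = K = q.
So H = 6·26 = 156 and K = 26.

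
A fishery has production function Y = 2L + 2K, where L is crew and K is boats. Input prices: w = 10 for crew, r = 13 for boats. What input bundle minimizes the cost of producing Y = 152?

The inputs are perfect substitutes, so the firm uses whichever has the lower cost per unit of output.
Cost per unit of output via L is w/2 = 5; via K it is r/2 = 6.5. L is cheaper.
Producing Y = 152 with L alone: L = 76, K = 0.

L* = 76, K* = 0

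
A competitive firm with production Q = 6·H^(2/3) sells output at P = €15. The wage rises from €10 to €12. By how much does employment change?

ΔH = -91

From P·MP_H = w with MP_H = 4·H^(-1/3), the labor demand is H(w) = (60/w)^(3).
At w = 10: H = 216. At w = 12: H = 125.
ΔH = 125 − 216 = -91.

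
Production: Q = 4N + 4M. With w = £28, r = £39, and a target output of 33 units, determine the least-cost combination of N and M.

The inputs are perfect substitutes, so the firm uses whichever has the lower cost per unit of output.
Cost per unit of output via N is w/4 = 7; via M it is r/4 = 9.75. N is cheaper.
Producing Q = 33 with N alone: N = 8.25, M = 0.

N* = 8.25, M* = 0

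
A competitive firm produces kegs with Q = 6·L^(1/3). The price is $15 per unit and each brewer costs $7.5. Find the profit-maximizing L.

MP_L = (1/3)·6·L^(-2/3) = 2·L^(-2/3).
Profit maximization for a price taker requires P·MP_L = w: 15·2·L^(-2/3) = 7.5.
So L^(-2/3) = 0.25, which gives L = 8.

L* = 8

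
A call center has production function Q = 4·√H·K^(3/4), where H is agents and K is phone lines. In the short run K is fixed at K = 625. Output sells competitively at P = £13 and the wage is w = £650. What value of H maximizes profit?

With K = 625, MP_H = (1/2)·4·H^(-1/2)·625^(3/4) = 250·H^(-1/2).
Profit maximization for a price taker requires P·MP_H = w: 13·250·H^(-1/2) = 650.
So H^(-1/2) = 0.2, which gives H = 25.

H* = 25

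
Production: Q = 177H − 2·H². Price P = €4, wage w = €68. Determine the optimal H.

H* = 40

The marginal product of H is MP_H = 177 − 4H.
A price-taking firm hires until the value of the marginal product equals the wage: P·MP_H = w, so 4·(177 − 4H) = 68.
Then 177 − 4H = 17, giving H = 40.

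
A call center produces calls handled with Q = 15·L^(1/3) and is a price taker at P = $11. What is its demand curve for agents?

L(w) = (55/w)^(3/2)

MP_L = (1/3)·15·L^(-2/3) = 5·L^(-2/3).
Setting P·MP_L = w: 55·L^(-2/3) = w.
Solving for L: L^(-2/3) = w/55, so L = (55/w)^(3/2).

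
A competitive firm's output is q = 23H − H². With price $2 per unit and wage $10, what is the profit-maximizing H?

H* = 9

The marginal product of H is MP_H = 23 − 2H.
A price-taking firm hires until the value of the marginal product equals the wage: P·MP_H = w, so 2·(23 − 2H) = 10.
Then 23 − 2H = 5, giving H = 9.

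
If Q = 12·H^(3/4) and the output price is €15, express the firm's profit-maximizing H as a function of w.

MP_H = (3/4)·12·H^(-1/4) = 9·H^(-1/4).
Setting P·MP_H = w: 135·H^(-1/4) = w.
Solving for H: H^(-1/4) = w/135, so H = (135/w)^(4).

H(w) = (135/w)^(4)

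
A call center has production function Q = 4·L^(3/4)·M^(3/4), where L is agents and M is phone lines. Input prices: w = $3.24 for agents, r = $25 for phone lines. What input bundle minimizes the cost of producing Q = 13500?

L* = 625, M* = 81

Cost minimization requires the marginal rate of technical substitution to equal the input-price ratio: MP_L/MP_M = w/r.
Here MP_L/MP_M = (3/4)·(M/L)/(3/4) = (M/L). Setting this equal to 3.24/25 = 0.1296 gives M = 0.1296L.
Substituting into Q = 13500: 4·L^(3/4)·(0.1296L)^(3/4) = 13500.
Solving, L = 625 and M = 81.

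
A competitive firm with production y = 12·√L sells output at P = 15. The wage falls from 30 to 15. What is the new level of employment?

From P·MP_L = w with MP_L = 6·L^(-1/2), the labor demand is L(w) = (90/w)^(2).
At w = 30: L = 9. At w = 15: L = 36.

L* = 36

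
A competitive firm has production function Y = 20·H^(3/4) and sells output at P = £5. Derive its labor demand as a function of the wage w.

H(w) = (75/w)^(4)

MP_H = (3/4)·20·H^(-1/4) = 15·H^(-1/4).
Setting P·MP_H = w: 75·H^(-1/4) = w.
Solving for H: H^(-1/4) = w/75, so H = (75/w)^(4).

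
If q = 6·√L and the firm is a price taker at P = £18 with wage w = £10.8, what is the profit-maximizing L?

L* = 25

MP_L = (1/2)·6·L^(-1/2) = 3·L^(-1/2).
Profit maximization for a price taker requires P·MP_L = w: 18·3·L^(-1/2) = 10.8.
So L^(-1/2) = 0.2, which gives L = 25.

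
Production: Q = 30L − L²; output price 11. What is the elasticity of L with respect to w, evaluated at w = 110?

ε = -0.5

From P·MP_L = w with MP_L = 30 − 2L, labor demand is L(w) = (30 − w/11)/2.
dL/dw = −1/(22) = -1/22.
At w = 110, L = 10, so ε = (dL/dw)·(w/L) = (-1/22)·(110/10) = -0.5.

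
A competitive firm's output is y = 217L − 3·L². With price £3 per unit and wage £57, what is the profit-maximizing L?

L* = 33

The marginal product of L is MP_L = 217 − 6L.
A price-taking firm hires until the value of the marginal product equals the wage: P·MP_L = w, so 3·(217 − 6L) = 57.
Then 217 − 6L = 19, giving L = 33.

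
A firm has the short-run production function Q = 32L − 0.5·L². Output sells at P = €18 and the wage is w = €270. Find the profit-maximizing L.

L* = 17

The marginal product of L is MP_L = 32 − L.
A price-taking firm hires until the value of the marginal product equals the wage: P·MP_L = w, so 18·(32 − L) = 270.
Then 32 − L = 15, giving L = 17.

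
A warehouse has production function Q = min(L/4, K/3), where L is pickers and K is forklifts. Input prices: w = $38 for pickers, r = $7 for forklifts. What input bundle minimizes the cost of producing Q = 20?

With a fixed-proportions technology, the cost-minimizing bundle uses no slack in either input: L/4 = K/3 = Q.
So L = 4·20 = 80 and K = 3·20 = 60.

L* = 80, K* = 60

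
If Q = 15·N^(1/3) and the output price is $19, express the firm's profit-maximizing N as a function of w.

MP_N = (1/3)·15·N^(-2/3) = 5·N^(-2/3).
Setting P·MP_N = w: 95·N^(-2/3) = w.
Solving for N: N^(-2/3) = w/95, so N = (95/w)^(3/2).

N(w) = (95/w)^(3/2)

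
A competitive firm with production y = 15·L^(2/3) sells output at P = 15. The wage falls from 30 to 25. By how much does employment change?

ΔL = 91

From P·MP_L = w with MP_L = 10·L^(-1/3), the labor demand is L(w) = (150/w)^(3).
At w = 30: L = 125. At w = 25: L = 216.
ΔL = 216 − 125 = 91.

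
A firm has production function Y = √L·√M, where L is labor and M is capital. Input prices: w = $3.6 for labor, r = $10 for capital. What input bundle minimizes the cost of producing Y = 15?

L* = 25, M* = 9

Cost minimization requires the marginal rate of technical substitution to equal the input-price ratio: MP_L/MP_M = w/r.
Here MP_L/MP_M = (1/2)·(M/L)/(1/2) = (M/L). Setting this equal to 3.6/10 = 0.36 gives M = 0.36L.
Substituting into Y = 15: L^(1/2)·(0.36L)^(1/2) = 15.
Solving, L = 25 and M = 9.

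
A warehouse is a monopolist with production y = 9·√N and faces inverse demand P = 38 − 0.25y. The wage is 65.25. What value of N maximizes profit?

Marginal revenue from the inverse demand is MR = 38 − 0.5y.
The marginal product is MP_N = 4.5·N^(-1/2).
A monopolist hires until marginal revenue product equals the wage: MR·MP_N = w.
At N, y = 9·√N. Substituting and solving: (38 − 4.5·√N)·4.5·N^(-1/2) = 65.25 gives N = 4.

N* = 4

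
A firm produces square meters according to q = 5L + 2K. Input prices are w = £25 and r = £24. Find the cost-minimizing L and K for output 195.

L* = 39, K* = 0

The inputs are perfect substitutes, so the firm uses whichever has the lower cost per unit of output.
Cost per unit of output via L is w/5 = 5; via K it is r/2 = 12. L is cheaper.
Producing q = 195 with L alone: L = 39, K = 0.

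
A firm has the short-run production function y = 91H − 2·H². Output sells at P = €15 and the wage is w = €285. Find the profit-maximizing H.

The marginal product of H is MP_H = 91 − 4H.
A price-taking firm hires until the value of the marginal product equals the wage: P·MP_H = w, so 15·(91 − 4H) = 285.
Then 91 − 4H = 19, giving H = 18.

H* = 18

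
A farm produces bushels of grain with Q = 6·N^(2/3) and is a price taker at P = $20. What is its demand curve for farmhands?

MP_N = (2/3)·6·N^(-1/3) = 4·N^(-1/3).
Setting P·MP_N = w: 80·N^(-1/3) = w.
Solving for N: N^(-1/3) = w/80, so N = (80/w)^(3).

N(w) = 512000/w³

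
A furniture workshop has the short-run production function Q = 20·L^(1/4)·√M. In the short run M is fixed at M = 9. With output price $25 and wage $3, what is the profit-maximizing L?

L* = 625

With M = 9, MP_L = (1/4)·20·L^(-3/4)·9^(1/2) = 15·L^(-3/4).
Profit maximization for a price taker requires P·MP_L = w: 25·15·L^(-3/4) = 3.
So L^(-3/4) = 0.008, which gives L = 625.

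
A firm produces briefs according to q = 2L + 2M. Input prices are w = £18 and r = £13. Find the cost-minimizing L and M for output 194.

L* = 0, M* = 97

The inputs are perfect substitutes, so the firm uses whichever has the lower cost per unit of output.
Cost per unit of output via L is w/2 = 9; via M it is r/2 = 6.5. M is cheaper.
Producing q = 194 with M alone: L = 0, M = 97.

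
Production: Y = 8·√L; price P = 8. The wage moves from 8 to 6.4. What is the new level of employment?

From P·MP_L = w with MP_L = 4·L^(-1/2), the labor demand is L(w) = (32/w)^(2).
At w = 8: L = 16. At w = 6.4: L = 25.

L* = 25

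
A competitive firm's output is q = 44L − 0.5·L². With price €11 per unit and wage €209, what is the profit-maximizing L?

The marginal product of L is MP_L = 44 − L.
A price-taking firm hires until the value of the marginal product equals the wage: P·MP_L = w, so 11·(44 − L) = 209.
Then 44 − L = 19, giving L = 25.

L* = 25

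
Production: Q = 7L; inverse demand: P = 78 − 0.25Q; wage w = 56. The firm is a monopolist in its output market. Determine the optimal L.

L* = 20

Marginal revenue from the inverse demand is MR = 78 − 0.5Q.
The marginal product is MP_L = 7.
A monopolist hires until marginal revenue product equals the wage: MR·MP_L = w.
(78 − 3.5L)·7 = 56, so L = 20.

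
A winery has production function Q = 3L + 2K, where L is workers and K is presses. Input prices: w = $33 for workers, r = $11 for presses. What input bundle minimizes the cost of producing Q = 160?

The inputs are perfect substitutes, so the firm uses whichever has the lower cost per unit of output.
Cost per unit of output via L is w/3 = 11; via K it is r/2 = 5.5. K is cheaper.
Producing Q = 160 with K alone: L = 0, K = 80.

L* = 0, K* = 80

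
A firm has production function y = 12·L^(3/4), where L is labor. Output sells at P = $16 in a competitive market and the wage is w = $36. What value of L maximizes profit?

MP_L = (3/4)·12·L^(-1/4) = 9·L^(-1/4).
Profit maximization for a price taker requires P·MP_L = w: 16·9·L^(-1/4) = 36.
So L^(-1/4) = 0.25, which gives L = 256.

L* = 256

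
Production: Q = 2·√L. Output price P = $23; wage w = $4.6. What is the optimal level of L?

L* = 25

MP_L = (1/2)·2·L^(-1/2) = L^(-1/2).
Profit maximization for a price taker requires P·MP_L = w: 23·L^(-1/2) = 4.6.
So L^(-1/2) = 0.2, which gives L = 25.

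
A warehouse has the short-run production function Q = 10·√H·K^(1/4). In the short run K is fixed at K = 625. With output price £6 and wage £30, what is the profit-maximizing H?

H* = 25

With K = 625, MP_H = (1/2)·10·H^(-1/2)·625^(1/4) = 25·H^(-1/2).
Profit maximization for a price taker requires P·MP_H = w: 6·25·H^(-1/2) = 30.
So H^(-1/2) = 0.2, which gives H = 25.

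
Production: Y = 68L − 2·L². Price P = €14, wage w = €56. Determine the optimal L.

The marginal product of L is MP_L = 68 − 4L.
A price-taking firm hires until the value of the marginal product equals the wage: P·MP_L = w, so 14·(68 − 4L) = 56.
Then 68 − 4L = 4, giving L = 16.

L* = 16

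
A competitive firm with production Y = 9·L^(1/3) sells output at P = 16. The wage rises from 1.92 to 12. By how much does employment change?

From P·MP_L = w with MP_L = 3·L^(-2/3), the labor demand is L(w) = (48/w)^(3/2).
At w = 1.92: L = 125. At w = 12: L = 8.
ΔL = 8 − 125 = -117.

ΔL = -117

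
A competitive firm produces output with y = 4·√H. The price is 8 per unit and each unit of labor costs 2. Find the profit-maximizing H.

H* = 64

MP_H = (1/2)·4·H^(-1/2) = 2·H^(-1/2).
Profit maximization for a price taker requires P·MP_H = w: 8·2·H^(-1/2) = 2.
So H^(-1/2) = 0.125, which gives H = 64.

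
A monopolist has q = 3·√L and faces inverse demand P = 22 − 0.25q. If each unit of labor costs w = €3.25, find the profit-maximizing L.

Marginal revenue from the inverse demand is MR = 22 − 0.5q.
The marginal product is MP_L = 1.5·L^(-1/2).
A monopolist hires until marginal revenue product equals the wage: MR·MP_L = w.
At L, q = 3·√L. Substituting and solving: (22 − 1.5·√L)·1.5·L^(-1/2) = 3.25 gives L = 36.

L* = 36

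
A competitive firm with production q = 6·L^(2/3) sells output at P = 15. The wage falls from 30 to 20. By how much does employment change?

ΔL = 19

From P·MP_L = w with MP_L = 4·L^(-1/3), the labor demand is L(w) = (60/w)^(3).
At w = 30: L = 8. At w = 20: L = 27.
ΔL = 27 − 8 = 19.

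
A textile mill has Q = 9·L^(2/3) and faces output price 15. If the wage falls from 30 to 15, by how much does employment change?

ΔL = 189

From P·MP_L = w with MP_L = 6·L^(-1/3), the labor demand is L(w) = (90/w)^(3).
At w = 30: L = 27. At w = 15: L = 216.
ΔL = 216 − 27 = 189.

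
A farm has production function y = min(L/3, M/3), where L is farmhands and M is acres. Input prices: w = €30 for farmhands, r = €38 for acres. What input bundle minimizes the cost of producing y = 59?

With a fixed-proportions technology, the cost-minimizing bundle uses no slack in either input: L/3 = M/3 = y.
So L = 3·59 = 177 and M = 3·59 = 177.

L* = 177, M* = 177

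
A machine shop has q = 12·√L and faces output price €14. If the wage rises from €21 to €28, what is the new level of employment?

L* = 9

From P·MP_L = w with MP_L = 6·L^(-1/2), the labor demand is L(w) = (84/w)^(2).
At w = 21: L = 16. At w = 28: L = 9.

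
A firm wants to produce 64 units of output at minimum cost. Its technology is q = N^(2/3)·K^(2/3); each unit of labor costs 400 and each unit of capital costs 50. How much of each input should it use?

Cost minimization requires the marginal rate of technical substitution to equal the input-price ratio: MP_N/MP_K = w/r.
Here MP_N/MP_K = (2/3)·(K/N)/(2/3) = (K/N). Setting this equal to 400/50 = 8 gives K = 8N.
Substituting into q = 64: N^(2/3)·(8N)^(2/3) = 64.
Solving, N = 8 and K = 64.

N* = 8, K* = 64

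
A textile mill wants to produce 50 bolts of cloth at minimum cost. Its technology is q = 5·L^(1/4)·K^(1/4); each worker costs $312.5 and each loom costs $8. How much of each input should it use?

L* = 16, K* = 625

Cost minimization requires the marginal rate of technical substitution to equal the input-price ratio: MP_L/MP_K = w/r.
Here MP_L/MP_K = (1/4)·(K/L)/(1/4) = (K/L). Setting this equal to 312.5/8 = 39.0625 gives K = 39.0625L.
Substituting into q = 50: 5·L^(1/4)·(39.0625L)^(1/4) = 50.
Solving, L = 16 and K = 625.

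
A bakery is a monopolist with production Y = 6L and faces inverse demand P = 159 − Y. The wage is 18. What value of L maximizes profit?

Marginal revenue from the inverse demand is MR = 159 − 2Y.
The marginal product is MP_L = 6.
A monopolist hires until marginal revenue product equals the wage: MR·MP_L = w.
(159 − 12L)·6 = 18, so L = 13.

L* = 13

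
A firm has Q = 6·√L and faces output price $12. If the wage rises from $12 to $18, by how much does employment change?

From P·MP_L = w with MP_L = 3·L^(-1/2), the labor demand is L(w) = (36/w)^(2).
At w = 12: L = 9. At w = 18: L = 4.
ΔL = 4 − 9 = -5.

ΔL = -5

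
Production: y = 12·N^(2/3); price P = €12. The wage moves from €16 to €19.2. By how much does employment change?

From P·MP_N = w with MP_N = 8·N^(-1/3), the labor demand is N(w) = (96/w)^(3).
At w = 16: N = 216. At w = 19.2: N = 125.
ΔN = 125 − 216 = -91.

ΔN = -91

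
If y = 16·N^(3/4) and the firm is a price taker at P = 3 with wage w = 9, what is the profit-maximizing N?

MP_N = (3/4)·16·N^(-1/4) = 12·N^(-1/4).
Profit maximization for a price taker requires P·MP_N = w: 3·12·N^(-1/4) = 9.
So N^(-1/4) = 0.25, which gives N = 256.

N* = 256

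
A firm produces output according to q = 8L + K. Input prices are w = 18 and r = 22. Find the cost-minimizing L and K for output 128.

The inputs are perfect substitutes, so the firm uses whichever has the lower cost per unit of output.
Cost per unit of output via L is 2.25; via K it is 22. L is cheaper.
Producing q = 128 with L alone: L = 16, K = 0.

L* = 16, K* = 0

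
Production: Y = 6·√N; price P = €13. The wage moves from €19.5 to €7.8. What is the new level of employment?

N* = 25

From P·MP_N = w with MP_N = 3·N^(-1/2), the labor demand is N(w) = (39/w)^(2).
At w = 19.5: N = 4. At w = 7.8: N = 25.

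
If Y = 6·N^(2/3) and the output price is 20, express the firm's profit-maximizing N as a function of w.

N(w) = 512000/w³

MP_N = (2/3)·6·N^(-1/3) = 4·N^(-1/3).
Setting P·MP_N = w: 80·N^(-1/3) = w.
Solving for N: N^(-1/3) = w/80, so N = (80/w)^(3).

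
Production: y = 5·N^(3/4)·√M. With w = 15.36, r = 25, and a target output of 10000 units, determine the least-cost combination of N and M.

Cost minimization requires the marginal rate of technical substitution to equal the input-price ratio: MP_N/MP_M = w/r.
Here MP_N/MP_M = (3/4)·(M/N)/(1/2) = 1.5·(M/N). Setting this equal to 15.36/25 = 0.6144 gives M = 0.4096N.
Substituting into y = 10000: 5·N^(3/4)·(0.4096N)^(1/2) = 10000.
Solving, N = 625 and M = 256.

N* = 625, M* = 256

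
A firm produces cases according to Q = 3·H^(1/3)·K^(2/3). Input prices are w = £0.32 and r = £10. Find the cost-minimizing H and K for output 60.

H* = 125, K* = 8

Cost minimization requires the marginal rate of technical substitution to equal the input-price ratio: MP_H/MP_K = w/r.
Here MP_H/MP_K = (1/3)·(K/H)/(2/3) = 0.5·(K/H). Setting this equal to 0.32/10 = 0.032 gives K = 0.064H.
Substituting into Q = 60: 3·H^(1/3)·(0.064H)^(2/3) = 60.
Solving, H = 125 and K = 8.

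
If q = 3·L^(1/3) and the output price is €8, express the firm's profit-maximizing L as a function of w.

MP_L = (1/3)·3·L^(-2/3) = L^(-2/3).
Setting P·MP_L = w: 8·L^(-2/3) = w.
Solving for L: L^(-2/3) = w/8, so L = (8/w)^(3/2).

L(w) = (8/w)^(3/2)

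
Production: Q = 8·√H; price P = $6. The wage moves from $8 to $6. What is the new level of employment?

From P·MP_H = w with MP_H = 4·H^(-1/2), the labor demand is H(w) = (24/w)^(2).
At w = 8: H = 9. At w = 6: H = 16.

H* = 16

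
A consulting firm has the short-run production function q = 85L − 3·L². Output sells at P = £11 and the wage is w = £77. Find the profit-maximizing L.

L* = 13

The marginal product of L is MP_L = 85 − 6L.
A price-taking firm hires until the value of the marginal product equals the wage: P·MP_L = w, so 11·(85 − 6L) = 77.
Then 85 − 6L = 7, giving L = 13.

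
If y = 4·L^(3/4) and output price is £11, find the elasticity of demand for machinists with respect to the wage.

ε = -4

MP_L = (3/4)·4·L^(-1/4), so P·MP_L = w gives 33·L^(-1/4) = w.
Solving, L(w) = (33/w)^(4). This is a constant-elasticity form: L ∝ w^(−4), so ε = −4.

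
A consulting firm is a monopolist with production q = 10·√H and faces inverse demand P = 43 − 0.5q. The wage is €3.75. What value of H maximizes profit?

Marginal revenue from the inverse demand is MR = 43 − q.
The marginal product is MP_H = 5·H^(-1/2).
A monopolist hires until marginal revenue product equals the wage: MR·MP_H = w.
At H, q = 10·√H. Substituting and solving: (43 − 10·√H)·5·H^(-1/2) = 3.75 gives H = 16.

H* = 16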